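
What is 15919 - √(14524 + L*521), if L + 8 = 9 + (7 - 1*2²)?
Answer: 15919 - 4*√1038 ≈ 15790.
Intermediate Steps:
L = 4 (L = -8 + (9 + (7 - 1*2²)) = -8 + (9 + (7 - 1*4)) = -8 + (9 + (7 - 4)) = -8 + (9 + 3) = -8 + 12 = 4)
15919 - √(14524 + L*521) = 15919 - √(14524 + 4*521) = 15919 - √(14524 + 2084) = 15919 - √16608 = 15919 - 4*√1038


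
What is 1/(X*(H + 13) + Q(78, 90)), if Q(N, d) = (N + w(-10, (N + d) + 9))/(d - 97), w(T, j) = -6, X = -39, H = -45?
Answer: 7/8664 ≈ 0.00080794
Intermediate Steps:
Q(N, d) = (-6 + N)/(-97 + d) (Q(N, d) = (N - 6)/(d - 97) = (-6 + N)/(-97 + d))
1/(X*(H + 13) + Q(78, 90)) = 1/(-39*(-45 + 13) + (-6 + 78)/(-97 + 90)) = 1/(-39*(-32) + 72/(-7)) = 1/(1248 - ⅐*72) = 1/(1248 - 72/7) = 1/(8664/7) = 7/8664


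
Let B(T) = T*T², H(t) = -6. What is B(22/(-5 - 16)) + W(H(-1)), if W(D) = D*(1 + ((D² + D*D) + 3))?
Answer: -4233664/9261 ≈ -457.15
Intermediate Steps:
W(D) = D*(4 + 2*D²) (W(D) = D*(1 + ((D² + D²) + 3)) = D*(1 + (2*D² + 3)) = D*(1 + (3 + 2*D²)) = D*(4 + 2*D²))
B(T) = T³
B(22/(-5 - 16)) + W(H(-1)) = (22/(-5 - 16))³ + 2*(-6)*(2 + (-6)²) = (22/(-21))³ + 2*(-6)*(2 + 36) = (22*(-1/21))³ + 2*(-6)*38 = (-22/21)³ - 456 = -10648/9261 - 456 = -4233664/9261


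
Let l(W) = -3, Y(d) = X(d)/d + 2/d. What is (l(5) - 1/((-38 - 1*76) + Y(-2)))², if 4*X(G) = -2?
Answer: 1885129/210681 ≈ 8.9478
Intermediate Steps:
X(G) = -½ (X(G) = (¼)*(-2) = -½)
Y(d) = 3/(2*d) (Y(d) = -1/(2*d) + 2/d = 3/(2*d))
(l(5) - 1/((-38 - 1*76) + Y(-2)))² = (-3 - 1/((-38 - 1*76) + (3/2)/(-2)))² = (-3 - 1/((-38 - 76) + (3/2)*(-½)))² = (-3 - 1/(-114 - ¾))² = (-3 - 1/(-459/4))² = (-3 - 1*(-4/459))² = (-3 + 4/459)² = (-1373/459)² = 1885129/210681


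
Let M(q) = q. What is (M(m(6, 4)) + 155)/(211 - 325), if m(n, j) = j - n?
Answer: -51/38 ≈ -1.3421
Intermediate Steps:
(M(m(6, 4)) + 155)/(211 - 325) = ((4 - 1*6) + 155)/(211 - 325) = ((4 - 6) + 155)/(-114) = (-2 + 155)*(-1/114) = 153*(-1/114) = -51/38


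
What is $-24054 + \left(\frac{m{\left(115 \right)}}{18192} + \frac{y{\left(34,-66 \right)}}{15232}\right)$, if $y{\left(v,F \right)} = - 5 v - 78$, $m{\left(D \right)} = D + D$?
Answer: $- \frac{52073261669}{2164848} \approx -24054.0$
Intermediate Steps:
$m{\left(D \right)} = 2 D$
$y{\left(v,F \right)} = -78 - 5 v$
$-24054 + \left(\frac{m{\left(115 \right)}}{18192} + \frac{y{\left(34,-66 \right)}}{15232}\right) = -24054 + \left(\frac{2 \cdot 115}{18192} + \frac{-78 - 170}{15232}\right) = -24054 + \left(230 \cdot \frac{1}{18192} + \left(-78 - 170\right) \frac{1}{15232}\right) = -24054 + \left(\frac{115}{9096} - \frac{31}{1904}\right) = -24054 - \frac{7877}{2164848} = - \frac{52073261669}{2164848}$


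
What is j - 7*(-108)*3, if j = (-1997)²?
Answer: 3990277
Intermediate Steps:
j = 3988009
j - 7*(-108)*3 = 3988009 - 7*(-108)*3 = 3988009 + 756*3 = 3988009 + 2268 = 3990277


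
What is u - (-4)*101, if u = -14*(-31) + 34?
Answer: 872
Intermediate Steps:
u = 468 (u = 434 + 34 = 468)
u - (-4)*101 = 468 - (-4)*101 = 468 - 1*(-404) = 468 + 404 = 872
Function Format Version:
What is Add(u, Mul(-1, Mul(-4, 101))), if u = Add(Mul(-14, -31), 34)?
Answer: 872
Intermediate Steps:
u = 468 (u = Add(434, 34) = 468)
Add(u, Mul(-1, Mul(-4, 101))) = Add(468, Mul(-1, Mul(-4, 101))) = Add(468, Mul(-1, -404)) = Add(468, 404) = 872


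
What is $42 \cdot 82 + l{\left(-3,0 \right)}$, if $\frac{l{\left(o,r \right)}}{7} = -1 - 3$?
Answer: $3416$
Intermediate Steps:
$l{\left(o,r \right)} = -28$ ($l{\left(o,r \right)} = 7 \left(-1 - 3\right) = 7 \left(-4\right) = -28$)
$42 \cdot 82 + l{\left(-3,0 \right)} = 42 \cdot 82 - 28 = 3444 - 28 = 3416$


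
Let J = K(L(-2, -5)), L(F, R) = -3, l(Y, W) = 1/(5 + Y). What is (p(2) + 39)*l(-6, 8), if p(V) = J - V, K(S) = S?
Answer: -34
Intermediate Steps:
J = -3
p(V) = -3 - V
(p(2) + 39)*l(-6, 8) = ((-3 - 1*2) + 39)/(5 - 6) = ((-3 - 2) + 39)/(-1) = (-5 + 39)*(-1) = 34*(-1) = -34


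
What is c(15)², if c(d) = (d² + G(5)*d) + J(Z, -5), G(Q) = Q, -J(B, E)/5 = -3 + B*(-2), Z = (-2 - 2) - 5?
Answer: 50625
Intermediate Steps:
Z = -9 (Z = -4 - 5 = -9)
J(B, E) = 15 + 10*B (J(B, E) = -5*(-3 + B*(-2)) = -5*(-3 - 2*B) = 15 + 10*B)
c(d) = -75 + d² + 5*d (c(d) = (d² + 5*d) + (15 + 10*(-9)) = (d² + 5*d) + (15 - 90) = (d² + 5*d) - 75 = -75 + d² + 5*d)
c(15)² = (-75 + 15² + 5*15)² = (-75 + 225 + 75)² = 225² = 50625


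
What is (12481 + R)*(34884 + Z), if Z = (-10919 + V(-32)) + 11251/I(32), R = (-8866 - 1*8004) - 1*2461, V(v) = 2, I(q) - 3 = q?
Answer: -1164631520/7 ≈ -1.6638e+8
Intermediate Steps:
I(q) = 3 + q
R = -19331 (R = (-8866 - 8004) - 2461 = -16870 - 2461 = -19331)
Z = -370844/35 (Z = (-10919 + 2) + 11251/(3 + 32) = -10917 + 11251/35 = -370844/35 ≈ -10596.)
(12481 + R)*(34884 + Z) = (12481 - 19331)*(34884 - 370844/35) = -6850*850096/35 = -1164631520/7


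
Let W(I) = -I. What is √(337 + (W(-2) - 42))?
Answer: 3*√33 ≈ 17.234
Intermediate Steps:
√(337 + (W(-2) - 42)) = √(337 + (-1*(-2) - 42)) = √(337 + (2 - 42)) = √(337 - 40) = √297 = 3*√33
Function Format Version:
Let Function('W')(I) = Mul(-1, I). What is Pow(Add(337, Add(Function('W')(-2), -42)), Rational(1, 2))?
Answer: Mul(3, Pow(33, Rational(1, 2))) ≈ 17.234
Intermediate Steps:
Pow(Add(337, Add(Function('W')(-2), -42)), Rational(1, 2)) = Pow(Add(337, Add(Mul(-1, -2), -42)), Rational(1, 2)) = Pow(Add(337, Add(2, -42)), Rational(1, 2)) = Pow(Add(337, -40), Rational(1, 2)) = Pow(297, Rational(1, 2)) = Mul(3, Pow(33, Rational(1, 2)))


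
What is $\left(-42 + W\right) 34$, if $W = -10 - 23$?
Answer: $-2550$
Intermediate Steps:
$W = -33$ ($W = -10 - 23 = -33$)
$\left(-42 + W\right) 34 = \left(-42 - 33\right) 34 = \left(-75\right) 34 = -2550$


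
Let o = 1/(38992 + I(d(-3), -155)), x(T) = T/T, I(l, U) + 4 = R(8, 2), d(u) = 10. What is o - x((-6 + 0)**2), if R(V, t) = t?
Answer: -38989/38990 ≈ -0.99997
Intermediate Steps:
I(l, U) = -2 (I(l, U) = -4 + 2 = -2)
x(T) = 1
o = 1/38990 (o = 1/(38992 - 2) = 1/38990 ≈ 2.5648e-5)
o - x((-6 + 0)**2) = 1/38990 - 1*1 = 1/38990 - 1 = -38989/38990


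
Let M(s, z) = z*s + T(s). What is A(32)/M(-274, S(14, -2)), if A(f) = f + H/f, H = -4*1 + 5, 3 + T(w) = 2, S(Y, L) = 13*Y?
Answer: -1025/1595808 ≈ -0.00064231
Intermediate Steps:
T(w) = -1 (T(w) = -3 + 2 = -1)
H = 1 (H = -4 + 5 = 1)
M(s, z) = -1 + s*z (M(s, z) = z*s - 1 = s*z - 1 = -1 + s*z)
A(f) = f + 1/f
A(32)/M(-274, S(14, -2)) = (32 + 1/32)/(-1 - 3562*14) = (32 + 1/32)/(-1 - 274*182) = 1025/(32*(-1 - 49868)) = (1025/32)/(-49869) = (1025/32)*(-1/49869) = -1025/1595808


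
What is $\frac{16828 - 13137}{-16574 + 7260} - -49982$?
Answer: $\frac{465528657}{9314} \approx 49982.0$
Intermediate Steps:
$\frac{16828 - 13137}{-16574 + 7260} - -49982 = \frac{3691}{-9314} + 49982 = 3691 \left(- \frac{1}{9314}\right) + 49982 = - \frac{3691}{9314} + 49982 = \frac{465528657}{9314}$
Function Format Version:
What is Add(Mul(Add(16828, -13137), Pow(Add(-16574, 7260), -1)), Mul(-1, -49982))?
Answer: Rational(465528657, 9314) ≈ 49982.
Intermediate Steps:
Add(Mul(Add(16828, -13137), Pow(Add(-16574, 7260), -1)), Mul(-1, -49982)) = Add(Mul(3691, Pow(-9314, -1)), 49982) = Add(Mul(3691, Rational(-1, 9314)), 49982) = Add(Rational(-3691, 9314), 49982) = Rational(465528657, 9314)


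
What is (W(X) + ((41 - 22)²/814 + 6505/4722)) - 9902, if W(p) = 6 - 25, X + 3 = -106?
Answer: -9531606839/960927 ≈ -9919.2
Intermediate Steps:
X = -109 (X = -3 - 106 = -109)
W(p) = -19
(W(X) + ((41 - 22)²/814 + 6505/4722)) - 9902 = (-19 + ((41 - 22)²/814 + 6505/4722)) - 9902 = (-19 + (19²*(1/814) + 6505*(1/4722))) - 9902 = (-19 + (361*(1/814) + 6505/4722)) - 9902 = (-19 + (361/814 + 6505/4722)) - 9902 = (-19 + 1749928/960927) - 9902 = -16507685/960927 - 9902 = -9531606839/960927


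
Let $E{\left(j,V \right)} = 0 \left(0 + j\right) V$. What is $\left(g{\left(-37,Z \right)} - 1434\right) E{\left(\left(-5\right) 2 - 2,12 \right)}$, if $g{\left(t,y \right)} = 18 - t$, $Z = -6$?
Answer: $0$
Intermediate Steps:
$E{\left(j,V \right)} = 0$ ($E{\left(j,V \right)} = 0 j V = 0 V = 0$)
$\left(g{\left(-37,Z \right)} - 1434\right) E{\left(\left(-5\right) 2 - 2,12 \right)} = \left(\left(18 - -37\right) - 1434\right) 0 = \left(\left(18 + 37\right) - 1434\right) 0 = \left(55 - 1434\right) 0 = \left(-1379\right) 0 = 0$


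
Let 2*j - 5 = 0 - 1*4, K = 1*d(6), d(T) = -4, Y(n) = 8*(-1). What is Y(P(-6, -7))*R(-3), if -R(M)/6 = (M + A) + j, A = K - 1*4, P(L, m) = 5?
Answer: -504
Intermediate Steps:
Y(n) = -8
K = -4 (K = 1*(-4) = -4)
A = -8 (A = -4 - 1*4 = -4 - 4 = -8)
j = 1/2 (j = 5/2 + (0 - 1*4)/2 = 5/2 + (0 - 4)/2 = 5/2 + (1/2)*(-4) = 5/2 - 2 = 1/2 ≈ 0.50000)
R(M) = 45 - 6*M (R(M) = -6*((M - 8) + 1/2) = -6*((-8 + M) + 1/2) = -6*(-15/2 + M) = 45 - 6*M)
Y(P(-6, -7))*R(-3) = -8*(45 - 6*(-3)) = -8*(45 + 18) = -8*63 = -504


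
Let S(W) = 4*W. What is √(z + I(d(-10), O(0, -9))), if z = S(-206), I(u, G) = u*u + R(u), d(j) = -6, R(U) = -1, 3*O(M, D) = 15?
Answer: I*√789 ≈ 28.089*I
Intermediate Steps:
O(M, D) = 5 (O(M, D) = (⅓)*15 = 5)
I(u, G) = -1 + u² (I(u, G) = u*u - 1 = u² - 1 = -1 + u²)
z = -824 (z = 4*(-206) = -824)
√(z + I(d(-10), O(0, -9))) = √(-824 + (-1 + (-6)²)) = √(-824 + (-1 + 36)) = √(-824 + 35) = √(-789) = I*√789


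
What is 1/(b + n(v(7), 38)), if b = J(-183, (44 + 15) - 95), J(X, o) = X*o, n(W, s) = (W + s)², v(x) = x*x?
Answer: 1/14157 ≈ 7.0636e-5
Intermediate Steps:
v(x) = x²
b = 6588 (b = -183*((44 + 15) - 95) = -183*(59 - 95) = -183*(-36) = 6588)
1/(b + n(v(7), 38)) = 1/(6588 + (7² + 38)²) = 1/(6588 + (49 + 38)²) = 1/(6588 + 87²) = 1/(6588 + 7569) = 1/14157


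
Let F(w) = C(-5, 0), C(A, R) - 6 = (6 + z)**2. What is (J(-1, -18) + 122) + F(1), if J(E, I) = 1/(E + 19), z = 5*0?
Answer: 2953/18 ≈ 164.06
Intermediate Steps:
z = 0
C(A, R) = 42 (C(A, R) = 6 + (6 + 0)**2 = 6 + 6**2 = 6 + 36 = 42)
F(w) = 42
J(E, I) = 1/(19 + E)
(J(-1, -18) + 122) + F(1) = (1/(19 - 1) + 122) + 42 = (1/18 + 122) + 42 = 2197/18 + 42 = 2953/18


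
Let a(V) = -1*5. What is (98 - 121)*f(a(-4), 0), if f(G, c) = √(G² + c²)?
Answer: -115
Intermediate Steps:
a(V) = -5
(98 - 121)*f(a(-4), 0) = (98 - 121)*√((-5)² + 0²) = -23*√(25 + 0) = -23*√25 = -23*5 = -115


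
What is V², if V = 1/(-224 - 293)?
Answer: 1/267289 ≈ 3.7413e-6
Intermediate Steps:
V = -1/517 (V = 1/(-517) = -1/517 ≈ -0.0019342)
V² = (-1/517)² = 1/267289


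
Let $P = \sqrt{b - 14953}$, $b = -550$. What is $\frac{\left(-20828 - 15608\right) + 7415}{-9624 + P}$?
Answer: $\frac{279298104}{92636879} + \frac{29021 i \sqrt{15503}}{92636879} \approx 3.015 + 0.039006 i$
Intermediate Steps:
$P = i \sqrt{15503}$ ($P = \sqrt{-550 - 14953} = \sqrt{-15503} = i \sqrt{15503} \approx 124.51 i$)
$\frac{\left(-20828 - 15608\right) + 7415}{-9624 + P} = \frac{\left(-20828 - 15608\right) + 7415}{-9624 + i \sqrt{15503}} = \frac{-36436 + 7415}{-9624 + i \sqrt{15503}} = - \frac{29021}{-9624 + i \sqrt{15503}}$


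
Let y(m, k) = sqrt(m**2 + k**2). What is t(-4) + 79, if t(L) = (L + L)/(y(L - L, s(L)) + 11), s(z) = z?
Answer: 1177/15 ≈ 78.467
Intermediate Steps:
y(m, k) = sqrt(k**2 + m**2)
t(L) = 2*L/(11 + sqrt(L**2)) (t(L) = (L + L)/(sqrt(L**2 + (L - L)**2) + 11) = (2*L)/(sqrt(L**2 + 0**2) + 11) = (2*L)/(sqrt(L**2 + 0) + 11) = (2*L)/(sqrt(L**2) + 11) = (2*L)/(11 + sqrt(L**2)) = 2*L/(11 + sqrt(L**2)))
t(-4) + 79 = 2*(-4)/(11 + sqrt((-4)**2)) + 79 = 2*(-4)/(11 + sqrt(16)) + 79 = 2*(-4)/(11 + 4) + 79 = 2*(-4)/15 + 79 = 2*(-4)*(1/15) + 79 = -8/15 + 79 = 1177/15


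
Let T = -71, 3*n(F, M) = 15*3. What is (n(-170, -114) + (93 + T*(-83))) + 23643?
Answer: 29644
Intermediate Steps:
n(F, M) = 15 (n(F, M) = (15*3)/3 = (⅓)*45 = 15)
(n(-170, -114) + (93 + T*(-83))) + 23643 = (15 + (93 - 71*(-83))) + 23643 = (15 + (93 + 5893)) + 23643 = (15 + 5986) + 23643 = 6001 + 23643 = 29644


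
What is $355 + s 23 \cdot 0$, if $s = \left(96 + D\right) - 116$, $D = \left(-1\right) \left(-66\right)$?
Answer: $355$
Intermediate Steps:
$D = 66$
$s = 46$ ($s = \left(96 + 66\right) - 116 = 162 - 116 = 46$)
$355 + s 23 \cdot 0 = 355 + 46 \cdot 23 \cdot 0 = 355 + 46 \cdot 0 = 355 + 0 = 355$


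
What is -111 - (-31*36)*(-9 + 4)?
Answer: -5691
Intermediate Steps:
-111 - (-31*36)*(-9 + 4) = -111 - (-1116)*(-5) = -111 - 1*5580 = -111 - 5580 = -5691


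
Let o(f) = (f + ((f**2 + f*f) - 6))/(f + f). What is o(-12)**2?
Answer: 2025/16 ≈ 126.56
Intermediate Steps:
o(f) = (-6 + f + 2*f**2)/(2*f) (o(f) = (f + ((f**2 + f**2) - 6))/((2*f)) = (f + (2*f**2 - 6))*(1/(2*f)) = (f + (-6 + 2*f**2))*(1/(2*f)) = (-6 + f + 2*f**2)*(1/(2*f)) = (-6 + f + 2*f**2)/(2*f))
o(-12)**2 = (1/2 - 12 - 3/(-12))**2 = (1/2 - 12 - 3*(-1/12))**2 = (1/2 - 12 + 1/4)**2 = (-45/4)**2 = 2025/16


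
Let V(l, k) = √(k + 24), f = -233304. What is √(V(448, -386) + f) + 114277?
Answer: 114277 + √(-233304 + I*√362) ≈ 1.1428e+5 + 483.02*I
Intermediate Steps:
V(l, k) = √(24 + k)
√(V(448, -386) + f) + 114277 = √(√(24 - 386) - 233304) + 114277 = √(√(-362) - 233304) + 114277 = √(I*√362 - 233304) + 114277 = √(-233304 + I*√362) + 114277 = 114277 + √(-233304 + I*√362)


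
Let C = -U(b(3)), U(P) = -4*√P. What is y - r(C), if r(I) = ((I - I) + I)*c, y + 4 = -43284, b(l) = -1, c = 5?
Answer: -43288 - 20*I ≈ -43288.0 - 20.0*I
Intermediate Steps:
C = 4*I (C = -(-4)*√(-1) = -(-4)*I = 4*I ≈ 4.0*I)
y = -43288 (y = -4 - 43284 = -43288)
r(I) = 5*I (r(I) = ((I - I) + I)*5 = (0 + I)*5 = I*5 = 5*I)
y - r(C) = -43288 - 5*4*I = -43288 - 20*I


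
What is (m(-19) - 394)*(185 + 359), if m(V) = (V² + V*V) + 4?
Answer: 180608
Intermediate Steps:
m(V) = 4 + 2*V² (m(V) = (V² + V²) + 4 = 2*V² + 4 = 4 + 2*V²)
(m(-19) - 394)*(185 + 359) = ((4 + 2*(-19)²) - 394)*(185 + 359) = ((4 + 2*361) - 394)*544 = ((4 + 722) - 394)*544 = (726 - 394)*544 = 332*544 = 180608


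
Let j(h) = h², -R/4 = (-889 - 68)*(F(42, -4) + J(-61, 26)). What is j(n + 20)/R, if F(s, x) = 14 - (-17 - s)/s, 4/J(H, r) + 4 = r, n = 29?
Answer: 16807/417658 ≈ 0.040241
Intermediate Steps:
J(H, r) = 4/(-4 + r)
F(s, x) = 14 - (-17 - s)/s
R = 417658/7 (R = -4*(-889 - 68)*((15 + 17/42) + 4/(-4 + 26)) = -(-3828)*((15 + 17*(1/42)) + 4/22) = -(-3828)*((15 + 17/42) + 4*(1/22)) = -(-3828)*(647/42 + 2/11) = -(-3828)*7201/462 = -4*(-208829/14) = 417658/7 ≈ 59665.)
j(n + 20)/R = (29 + 20)²/(417658/7) = 49²*(7/417658) = 2401*(7/417658) = 16807/417658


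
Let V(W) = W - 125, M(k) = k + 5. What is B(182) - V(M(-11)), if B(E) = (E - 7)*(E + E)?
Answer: 63831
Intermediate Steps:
M(k) = 5 + k
V(W) = -125 + W
B(E) = 2*E*(-7 + E) (B(E) = (-7 + E)*(2*E) = 2*E*(-7 + E))
B(182) - V(M(-11)) = 2*182*(-7 + 182) - (-125 + (5 - 11)) = 2*182*175 - (-125 - 6) = 63700 - 1*(-131) = 63700 + 131 = 63831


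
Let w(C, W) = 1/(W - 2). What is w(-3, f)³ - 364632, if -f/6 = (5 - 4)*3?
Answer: -2917056001/8000 ≈ -3.6463e+5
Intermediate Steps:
f = -18 (f = -6*(5 - 4)*3 = -6*3 = -18)
w(C, W) = 1/(-2 + W)
w(-3, f)³ - 364632 = (1/(-2 - 18))³ - 364632 = (1/(-20))³ - 364632 = (-1/20)³ - 364632 = -1/8000 - 364632 = -2917056001/8000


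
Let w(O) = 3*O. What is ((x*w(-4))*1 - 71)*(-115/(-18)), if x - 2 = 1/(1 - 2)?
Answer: -9545/18 ≈ -530.28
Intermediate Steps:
x = 1 (x = 2 + 1/(1 - 2) = 2 + 1/(-1) = 2 - 1 = 1)
((x*w(-4))*1 - 71)*(-115/(-18)) = ((1*(3*(-4)))*1 - 71)*(-115/(-18)) = ((1*(-12))*1 - 71)*(-115*(-1/18)) = (-12*1 - 71)*(115/18) = (-12 - 71)*(115/18) = -83*115/18 = -9545/18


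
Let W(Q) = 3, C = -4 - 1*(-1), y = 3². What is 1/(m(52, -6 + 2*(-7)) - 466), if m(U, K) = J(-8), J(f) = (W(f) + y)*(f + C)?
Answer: -1/598 ≈ -0.0016722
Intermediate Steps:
y = 9
C = -3 (C = -4 + 1 = -3)
J(f) = -36 + 12*f (J(f) = (3 + 9)*(f - 3) = 12*(-3 + f) = -36 + 12*f)
m(U, K) = -132 (m(U, K) = -36 + 12*(-8) = -36 - 96 = -132)
1/(m(52, -6 + 2*(-7)) - 466) = 1/(-132 - 466) = 1/(-598) = -1/598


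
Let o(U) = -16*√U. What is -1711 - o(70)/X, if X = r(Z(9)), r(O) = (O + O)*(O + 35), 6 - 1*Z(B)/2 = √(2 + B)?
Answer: -1711 + 236*√770/54125 + 1216*√70/54125 ≈ -1710.7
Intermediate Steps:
Z(B) = 12 - 2*√(2 + B)
r(O) = 2*O*(35 + O) (r(O) = (2*O)*(35 + O) = 2*O*(35 + O))
X = 2*(12 - 2*√11)*(47 - 2*√11) (X = 2*(12 - 2*√(2 + 9))*(35 + (12 - 2*√(2 + 9))) = 2*(12 - 2*√11)*(35 + (12 - 2*√11)) = 2*(12 - 2*√11)*(47 - 2*√11) ≈ 433.28)
-1711 - o(70)/X = -1711 - (-16*√70)/(1216 - 236*√11) = -1711 - (-16)*√70/(1216 - 236*√11) = -1711 + 16*√70/(1216 - 236*√11)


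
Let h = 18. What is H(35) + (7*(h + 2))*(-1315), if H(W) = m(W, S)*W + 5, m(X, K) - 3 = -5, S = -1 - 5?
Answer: -184165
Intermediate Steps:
S = -6
m(X, K) = -2 (m(X, K) = 3 - 5 = -2)
H(W) = 5 - 2*W (H(W) = -2*W + 5 = 5 - 2*W)
H(35) + (7*(h + 2))*(-1315) = (5 - 2*35) + (7*(18 + 2))*(-1315) = (5 - 70) + (7*20)*(-1315) = -65 + 140*(-1315) = -65 - 184100 = -184165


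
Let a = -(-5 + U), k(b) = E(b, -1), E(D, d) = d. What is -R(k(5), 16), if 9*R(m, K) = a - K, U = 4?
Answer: 5/3 ≈ 1.6667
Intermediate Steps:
k(b) = -1
a = 1 (a = -(-5 + 4) = -1*(-1) = 1)
R(m, K) = ⅑ - K/9 (R(m, K) = (1 - K)/9 = ⅑ - K/9)
-R(k(5), 16) = -(⅑ - ⅑*16) = -(⅑ - 16/9) = -1*(-5/3) = 5/3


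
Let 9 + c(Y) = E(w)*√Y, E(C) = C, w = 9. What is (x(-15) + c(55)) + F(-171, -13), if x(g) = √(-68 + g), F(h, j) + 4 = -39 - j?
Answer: -39 + 9*√55 + I*√83 ≈ 27.746 + 9.1104*I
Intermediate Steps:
F(h, j) = -43 - j (F(h, j) = -4 + (-39 - j) = -43 - j)
c(Y) = -9 + 9*√Y
(x(-15) + c(55)) + F(-171, -13) = (√(-68 - 15) + (-9 + 9*√55)) + (-43 - 1*(-13)) = (√(-83) + (-9 + 9*√55)) + (-43 + 13) = (I*√83 + (-9 + 9*√55)) - 30 = (-9 + 9*√55 + I*√83) - 30 = -39 + 9*√55 + I*√83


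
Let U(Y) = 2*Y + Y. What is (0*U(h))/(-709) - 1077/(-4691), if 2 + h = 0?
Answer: 1077/4691 ≈ 0.22959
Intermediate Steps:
h = -2 (h = -2 + 0 = -2)
U(Y) = 3*Y
(0*U(h))/(-709) - 1077/(-4691) = (0*(3*(-2)))/(-709) - 1077/(-4691) = (0*(-6))*(-1/709) - 1077*(-1/4691) = 0*(-1/709) + 1077/4691 = 0 + 1077/4691 = 1077/4691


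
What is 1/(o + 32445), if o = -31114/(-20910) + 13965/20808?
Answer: 1421880/46135966627 ≈ 3.0819e-5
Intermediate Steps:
o = 3070027/1421880 (o = -31114*(-1/20910) + 13965*(1/20808) = 15557/10455 + 4655/6936 = 3070027/1421880 ≈ 2.1591)
1/(o + 32445) = 1/(3070027/1421880 + 32445) = 1/(46135966627/1421880) = 1421880/46135966627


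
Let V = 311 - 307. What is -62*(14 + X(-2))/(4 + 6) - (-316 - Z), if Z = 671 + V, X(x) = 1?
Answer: 898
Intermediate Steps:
V = 4
Z = 675 (Z = 671 + 4 = 675)
-62*(14 + X(-2))/(4 + 6) - (-316 - Z) = -62*(14 + 1)/(4 + 6) - (-316 - 1*675) = -930/10 - (-316 - 675) = -930/10 - 1*(-991) = -62*3/2 + 991 = -93 + 991 = 898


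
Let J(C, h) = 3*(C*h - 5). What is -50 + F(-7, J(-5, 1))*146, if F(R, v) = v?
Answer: -4430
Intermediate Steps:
J(C, h) = -15 + 3*C*h (J(C, h) = 3*(-5 + C*h) = -15 + 3*C*h)
-50 + F(-7, J(-5, 1))*146 = -50 + (-15 + 3*(-5)*1)*146 = -50 + (-15 - 15)*146 = -50 - 30*146 = -50 - 4380 = -4430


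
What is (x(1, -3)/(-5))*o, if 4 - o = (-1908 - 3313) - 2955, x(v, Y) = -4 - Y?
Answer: 1636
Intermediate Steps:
o = 8180 (o = 4 - ((-1908 - 3313) - 2955) = 4 - (-5221 - 2955) = 4 - 1*(-8176) = 4 + 8176 = 8180)
(x(1, -3)/(-5))*o = ((-4 - 1*(-3))/(-5))*8180 = -(-4 + 3)/5*8180 = -⅕*(-1)*8180 = (⅕)*8180 = 1636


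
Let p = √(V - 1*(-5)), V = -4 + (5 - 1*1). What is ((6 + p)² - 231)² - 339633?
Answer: -302813 - 4560*√5 ≈ -3.1301e+5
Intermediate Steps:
V = 0 (V = -4 + (5 - 1) = -4 + 4 = 0)
p = √5 (p = √(0 - 1*(-5)) = √(0 + 5) = √5 ≈ 2.2361)
((6 + p)² - 231)² - 339633 = ((6 + √5)² - 231)² - 339633 = (-231 + (6 + √5)²)² - 339633 = -339633 + (-231 + (6 + √5)²)²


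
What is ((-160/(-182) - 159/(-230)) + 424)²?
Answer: 79338015881721/438064900 ≈ 1.8111e+5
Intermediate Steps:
((-160/(-182) - 159/(-230)) + 424)² = ((-160*(-1/182) - 159*(-1/230)) + 424)² = ((80/91 + 159/230) + 424)² = (32869/20930 + 424)² = (8907189/20930)² = 79338015881721/438064900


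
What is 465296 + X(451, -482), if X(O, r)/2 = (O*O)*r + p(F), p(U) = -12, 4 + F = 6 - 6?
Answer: -195613292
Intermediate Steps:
F = -4 (F = -4 + (6 - 6) = -4 + 0 = -4)
X(O, r) = -24 + 2*r*O² (X(O, r) = 2*((O*O)*r - 12) = 2*(O²*r - 12) = 2*(r*O² - 12) = 2*(-12 + r*O²) = -24 + 2*r*O²)
465296 + X(451, -482) = 465296 + (-24 + 2*(-482)*451²) = 465296 + (-24 + 2*(-482)*203401) = 465296 + (-24 - 196078564) = 465296 - 196078588 = -195613292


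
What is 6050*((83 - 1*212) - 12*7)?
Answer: -1288650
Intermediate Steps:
6050*((83 - 1*212) - 12*7) = 6050*((83 - 212) - 84) = 6050*(-129 - 84) = 6050*(-213) = -1288650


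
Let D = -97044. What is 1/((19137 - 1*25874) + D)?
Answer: -1/103781 ≈ -9.6357e-6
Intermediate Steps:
1/((19137 - 1*25874) + D) = 1/((19137 - 1*25874) - 97044) = 1/((19137 - 25874) - 97044) = 1/(-6737 - 97044) = 1/(-103781) = -1/103781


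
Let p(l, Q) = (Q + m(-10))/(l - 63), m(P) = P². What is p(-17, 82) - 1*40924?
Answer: -1637051/40 ≈ -40926.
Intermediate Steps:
p(l, Q) = (100 + Q)/(-63 + l) (p(l, Q) = (Q + (-10)²)/(l - 63) = (Q + 100)/(-63 + l) = (100 + Q)/(-63 + l))
p(-17, 82) - 1*40924 = (100 + 82)/(-63 - 17) - 1*40924 = 182/(-80) - 40924 = -1/80*182 - 40924 = -91/40 - 40924 = -1637051/40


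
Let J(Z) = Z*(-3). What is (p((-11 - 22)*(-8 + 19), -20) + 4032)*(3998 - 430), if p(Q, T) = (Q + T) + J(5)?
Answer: 12966112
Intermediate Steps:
J(Z) = -3*Z
p(Q, T) = -15 + Q + T (p(Q, T) = (Q + T) - 3*5 = (Q + T) - 15 = -15 + Q + T)
(p((-11 - 22)*(-8 + 19), -20) + 4032)*(3998 - 430) = ((-15 + (-11 - 22)*(-8 + 19) - 20) + 4032)*(3998 - 430) = ((-15 - 33*11 - 20) + 4032)*3568 = ((-15 - 363 - 20) + 4032)*3568 = (-398 + 4032)*3568 = 3634*3568 = 12966112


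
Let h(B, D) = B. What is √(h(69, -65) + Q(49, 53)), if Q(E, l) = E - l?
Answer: √65 ≈ 8.0623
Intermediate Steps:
√(h(69, -65) + Q(49, 53)) = √(69 + (49 - 1*53)) = √(69 + (49 - 53)) = √(69 - 4) = √65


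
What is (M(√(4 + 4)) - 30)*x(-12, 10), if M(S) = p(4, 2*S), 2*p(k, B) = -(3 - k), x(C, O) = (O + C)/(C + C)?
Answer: -59/24 ≈ -2.4583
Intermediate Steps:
x(C, O) = (C + O)/(2*C) (x(C, O) = (C + O)/((2*C)) = (C + O)*(1/(2*C)) = (C + O)/(2*C))
p(k, B) = -3/2 + k/2 (p(k, B) = (-(3 - k))/2 = (-3 + k)/2 = -3/2 + k/2)
M(S) = ½ (M(S) = -3/2 + (½)*4 = -3/2 + 2 = ½)
(M(√(4 + 4)) - 30)*x(-12, 10) = (½ - 30)*((½)*(-12 + 10)/(-12)) = -59*(-1)*(-2)/(4*12) = -59/2*1/12 = -59/24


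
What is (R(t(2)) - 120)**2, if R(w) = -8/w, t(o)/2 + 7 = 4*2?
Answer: 15376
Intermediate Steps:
t(o) = 2 (t(o) = -14 + 2*(4*2) = -14 + 2*8 = -14 + 16 = 2)
(R(t(2)) - 120)**2 = (-8/2 - 120)**2 = (-8*1/2 - 120)**2 = (-4 - 120)**2 = (-124)**2 = 15376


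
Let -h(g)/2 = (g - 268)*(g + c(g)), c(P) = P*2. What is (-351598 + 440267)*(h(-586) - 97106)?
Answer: -274853506130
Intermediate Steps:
c(P) = 2*P
h(g) = -6*g*(-268 + g) (h(g) = -2*(g - 268)*(g + 2*g) = -2*(-268 + g)*3*g = -6*g*(-268 + g))
(-351598 + 440267)*(h(-586) - 97106) = (-351598 + 440267)*(6*(-586)*(268 - 1*(-586)) - 97106) = 88669*(6*(-586)*(268 + 586) - 97106) = 88669*(6*(-586)*854 - 97106) = 88669*(-3002664 - 97106) = 88669*(-3099770) = -274853506130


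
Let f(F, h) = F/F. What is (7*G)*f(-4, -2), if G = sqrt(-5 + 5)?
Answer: 0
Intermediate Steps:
f(F, h) = 1
G = 0 (G = sqrt(0) = 0)
(7*G)*f(-4, -2) = (7*0)*1 = 0*1 = 0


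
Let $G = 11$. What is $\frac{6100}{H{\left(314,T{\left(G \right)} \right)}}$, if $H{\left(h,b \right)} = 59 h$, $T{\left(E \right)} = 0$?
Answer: $\frac{3050}{9263} \approx 0.32927$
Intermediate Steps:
$\frac{6100}{H{\left(314,T{\left(G \right)} \right)}} = \frac{6100}{59 \cdot 314} = \frac{6100}{18526} = 6100 \cdot \frac{1}{18526} = \frac{3050}{9263}$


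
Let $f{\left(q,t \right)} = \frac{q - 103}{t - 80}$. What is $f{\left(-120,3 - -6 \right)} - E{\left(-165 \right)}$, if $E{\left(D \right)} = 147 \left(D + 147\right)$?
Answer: $\frac{188089}{71} \approx 2649.1$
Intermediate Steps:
$E{\left(D \right)} = 21609 + 147 D$ ($E{\left(D \right)} = 147 \left(147 + D\right) = 21609 + 147 D$)
$f{\left(q,t \right)} = \frac{-103 + q}{-80 + t}$ ($f{\left(q,t \right)} = \frac{q + \left(-106 + 3\right)}{-80 + t} = \frac{q - 103}{-80 + t} = \frac{-103 + q}{-80 + t}$)
$f{\left(-120,3 - -6 \right)} - E{\left(-165 \right)} = \frac{-103 - 120}{-80 + \left(3 - -6\right)} - \left(21609 + 147 \left(-165\right)\right) = \frac{1}{-80 + \left(3 + 6\right)} \left(-223\right) - \left(21609 - 24255\right) = \frac{1}{-80 + 9} \left(-223\right) - -2646 = \frac{1}{-71} \left(-223\right) + 2646 = \left(- \frac{1}{71}\right) \left(-223\right) + 2646 = \frac{223}{71} + 2646 = \frac{188089}{71}$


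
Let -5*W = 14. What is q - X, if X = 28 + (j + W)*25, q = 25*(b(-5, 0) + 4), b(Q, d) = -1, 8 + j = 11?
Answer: 42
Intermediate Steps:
W = -14/5 (W = -⅕*14 = -14/5 ≈ -2.8000)
j = 3 (j = -8 + 11 = 3)
q = 75 (q = 25*(-1 + 4) = 25*3 = 75)
X = 33 (X = 28 + (3 - 14/5)*25 = 28 + (⅕)*25 = 28 + 5 = 33)
q - X = 75 - 1*33 = 75 - 33 = 42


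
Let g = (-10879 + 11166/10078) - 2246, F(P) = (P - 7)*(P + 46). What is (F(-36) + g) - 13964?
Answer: -138662658/5039 ≈ -27518.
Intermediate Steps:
F(P) = (-7 + P)*(46 + P)
g = -66131292/5039 (g = (-10879 + 11166*(1/10078)) - 2246 = (-10879 + 5583/5039) - 2246 = -54813698/5039 - 2246 = -66131292/5039 ≈ -13124.)
(F(-36) + g) - 13964 = ((-322 + (-36)**2 + 39*(-36)) - 66131292/5039) - 13964 = ((-322 + 1296 - 1404) - 66131292/5039) - 13964 = (-430 - 66131292/5039) - 13964 = -68298062/5039 - 13964 = -138662658/5039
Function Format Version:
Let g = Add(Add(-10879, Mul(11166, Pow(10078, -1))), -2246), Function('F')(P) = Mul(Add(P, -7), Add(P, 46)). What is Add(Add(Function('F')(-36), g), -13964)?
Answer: Rational(-138662658, 5039) ≈ -27518.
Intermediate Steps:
Function('F')(P) = Mul(Add(-7, P), Add(46, P))
g = Rational(-66131292, 5039) (g = Add(Add(-10879, Mul(11166, Rational(1, 10078))), -2246) = Add(Add(-10879, Rational(5583, 5039)), -2246) = Add(Rational(-54813698, 5039), -2246) = Rational(-66131292, 5039) ≈ -13124.)
Add(Add(Function('F')(-36), g), -13964) = Add(Add(Add(-322, Pow(-36, 2), Mul(39, -36)), Rational(-66131292, 5039)), -13964) = Add(Add(Add(-322, 1296, -1404), Rational(-66131292, 5039)), -13964) = Add(Add(-430, Rational(-66131292, 5039)), -13964) = Add(Rational(-68298062, 5039), -13964) = Rational(-138662658, 5039)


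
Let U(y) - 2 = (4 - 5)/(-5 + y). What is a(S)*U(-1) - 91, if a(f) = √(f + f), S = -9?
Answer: -91 + 13*I*√2/2 ≈ -91.0 + 9.1924*I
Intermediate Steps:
a(f) = √2*√f (a(f) = √(2*f) = √2*√f)
U(y) = 2 - 1/(-5 + y) (U(y) = 2 + (4 - 5)/(-5 + y) = 2 - 1/(-5 + y))
a(S)*U(-1) - 91 = (√2*√(-9))*((-11 + 2*(-1))/(-5 - 1)) - 91 = (√2*(3*I))*((-11 - 2)/(-6)) - 91 = (3*I*√2)*(-⅙*(-13)) - 91 = (3*I*√2)*(13/6) - 91 = 13*I*√2/2 - 91 = -91 + 13*I*√2/2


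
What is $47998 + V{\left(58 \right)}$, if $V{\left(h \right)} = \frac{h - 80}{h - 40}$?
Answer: $\frac{431971}{9} \approx 47997.0$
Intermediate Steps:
$V{\left(h \right)} = \frac{-80 + h}{-40 + h}$
$47998 + V{\left(58 \right)} = 47998 + \frac{-80 + 58}{-40 + 58} = 47998 + \frac{1}{18} \left(-22\right) = 47998 - \frac{11}{9} = \frac{431971}{9}$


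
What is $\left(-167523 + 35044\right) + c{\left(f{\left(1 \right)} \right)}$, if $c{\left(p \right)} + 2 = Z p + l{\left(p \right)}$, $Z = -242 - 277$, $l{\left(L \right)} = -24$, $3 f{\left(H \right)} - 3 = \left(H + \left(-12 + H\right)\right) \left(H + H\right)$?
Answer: $-129564$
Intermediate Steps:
$f{\left(H \right)} = 1 + \frac{2 H \left(-12 + 2 H\right)}{3}$ ($f{\left(H \right)} = 1 + \frac{\left(H + \left(-12 + H\right)\right) \left(H + H\right)}{3} = 1 + \frac{\left(-12 + 2 H\right) 2 H}{3} = 1 + \frac{2 H \left(-12 + 2 H\right)}{3}$)
$Z = -519$ ($Z = -242 - 277 = -519$)
$c{\left(p \right)} = -26 - 519 p$ ($c{\left(p \right)} = -2 - \left(24 + 519 p\right) = -26 - 519 p$)
$\left(-167523 + 35044\right) + c{\left(f{\left(1 \right)} \right)} = \left(-167523 + 35044\right) - \left(26 + 519 \left(1 - 8 + \frac{4 \cdot 1^{2}}{3}\right)\right) = -132479 - \left(26 + 519 \left(1 - 8 + \frac{4}{3} \cdot 1\right)\right) = -132479 - \left(26 + 519 \left(1 - 8 + \frac{4}{3}\right)\right) = -132479 - -2915 = -132479 + \left(-26 + 2941\right) = -132479 + 2915 = -129564$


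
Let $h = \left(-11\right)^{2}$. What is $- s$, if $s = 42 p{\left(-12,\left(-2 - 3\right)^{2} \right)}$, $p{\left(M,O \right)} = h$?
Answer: $-5082$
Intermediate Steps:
$h = 121$
$p{\left(M,O \right)} = 121$
$s = 5082$ ($s = 42 \cdot 121 = 5082$)
$- s = \left(-1\right) 5082 = -5082$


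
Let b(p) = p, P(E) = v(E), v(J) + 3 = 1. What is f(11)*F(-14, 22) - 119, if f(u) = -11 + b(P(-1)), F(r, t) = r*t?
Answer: 3885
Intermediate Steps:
v(J) = -2 (v(J) = -3 + 1 = -2)
P(E) = -2
f(u) = -13 (f(u) = -11 - 2 = -13)
f(11)*F(-14, 22) - 119 = -(-182)*22 - 119 = -13*(-308) - 119 = 4004 - 119 = 3885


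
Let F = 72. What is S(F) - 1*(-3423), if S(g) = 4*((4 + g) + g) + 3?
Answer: 4018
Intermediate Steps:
S(g) = 19 + 8*g (S(g) = 4*(4 + 2*g) + 3 = (16 + 8*g) + 3 = 19 + 8*g)
S(F) - 1*(-3423) = (19 + 8*72) - 1*(-3423) = (19 + 576) + 3423 = 595 + 3423 = 4018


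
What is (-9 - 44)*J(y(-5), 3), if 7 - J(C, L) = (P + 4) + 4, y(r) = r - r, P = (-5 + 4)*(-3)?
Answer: 212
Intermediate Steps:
P = 3 (P = -1*(-3) = 3)
y(r) = 0
J(C, L) = -4 (J(C, L) = 7 - ((3 + 4) + 4) = 7 - (7 + 4) = 7 - 1*11 = 7 - 11 = -4)
(-9 - 44)*J(y(-5), 3) = (-9 - 44)*(-4) = -53*(-4) = 212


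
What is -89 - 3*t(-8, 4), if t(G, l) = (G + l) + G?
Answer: -53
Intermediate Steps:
t(G, l) = l + 2*G
-89 - 3*t(-8, 4) = -89 - 3*(4 + 2*(-8)) = -89 - 3*(4 - 16) = -89 - 3*(-12) = -89 + 36 = -53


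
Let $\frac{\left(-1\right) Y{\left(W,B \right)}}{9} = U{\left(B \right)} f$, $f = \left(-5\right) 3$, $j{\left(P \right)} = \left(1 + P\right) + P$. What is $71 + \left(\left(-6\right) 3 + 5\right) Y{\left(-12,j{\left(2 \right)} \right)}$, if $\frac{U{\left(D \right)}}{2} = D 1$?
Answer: $-17479$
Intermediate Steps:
$j{\left(P \right)} = 1 + 2 P$
$f = -15$
$U{\left(D \right)} = 2 D$ ($U{\left(D \right)} = 2 D 1 = 2 D$)
$Y{\left(W,B \right)} = 270 B$ ($Y{\left(W,B \right)} = - 9 \cdot 2 B \left(-15\right) = - 9 \left(- 30 B\right) = 270 B$)
$71 + \left(\left(-6\right) 3 + 5\right) Y{\left(-12,j{\left(2 \right)} \right)} = 71 + \left(\left(-6\right) 3 + 5\right) 270 \left(1 + 2 \cdot 2\right) = 71 + \left(-18 + 5\right) 270 \left(1 + 4\right) = 71 - 13 \cdot 270 \cdot 5 = 71 - 17550 = -17479$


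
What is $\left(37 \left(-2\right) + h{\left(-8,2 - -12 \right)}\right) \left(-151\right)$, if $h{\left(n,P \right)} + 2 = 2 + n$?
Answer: $12382$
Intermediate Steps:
$h{\left(n,P \right)} = n$ ($h{\left(n,P \right)} = -2 + \left(2 + n\right) = n$)
$\left(37 \left(-2\right) + h{\left(-8,2 - -12 \right)}\right) \left(-151\right) = \left(37 \left(-2\right) - 8\right) \left(-151\right) = \left(-74 - 8\right) \left(-151\right) = \left(-82\right) \left(-151\right) = 12382$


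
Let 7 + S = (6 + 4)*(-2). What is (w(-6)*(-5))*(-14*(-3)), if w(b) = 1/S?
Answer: 70/9 ≈ 7.7778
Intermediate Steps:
S = -27 (S = -7 + (6 + 4)*(-2) = -7 + 10*(-2) = -7 - 20 = -27)
w(b) = -1/27 (w(b) = 1/(-27) = -1/27)
(w(-6)*(-5))*(-14*(-3)) = (-1/27*(-5))*(-14*(-3)) = (5/27)*42 = 70/9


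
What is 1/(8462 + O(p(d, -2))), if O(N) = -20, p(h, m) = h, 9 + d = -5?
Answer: 1/8442 ≈ 0.00011846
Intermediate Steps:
d = -14 (d = -9 - 5 = -14)
1/(8462 + O(p(d, -2))) = 1/(8462 - 20) = 1/8442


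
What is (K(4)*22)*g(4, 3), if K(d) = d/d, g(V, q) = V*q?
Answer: 264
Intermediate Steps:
K(d) = 1
(K(4)*22)*g(4, 3) = (1*22)*(4*3) = 22*12 = 264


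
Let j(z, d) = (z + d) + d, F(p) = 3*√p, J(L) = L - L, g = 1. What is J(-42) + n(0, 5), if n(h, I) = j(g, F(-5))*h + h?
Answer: 0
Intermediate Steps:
J(L) = 0
j(z, d) = z + 2*d (j(z, d) = (d + z) + d = z + 2*d)
n(h, I) = h + h*(1 + 6*I*√5) (n(h, I) = (1 + 2*(3*√(-5)))*h + h = (1 + 2*(3*(I*√5)))*h + h = (1 + 2*(3*I*√5))*h + h = (1 + 6*I*√5)*h + h = h*(1 + 6*I*√5) + h = h + h*(1 + 6*I*√5))
J(-42) + n(0, 5) = 0 + 2*0*(1 + 3*I*√5) = 0 + 0 = 0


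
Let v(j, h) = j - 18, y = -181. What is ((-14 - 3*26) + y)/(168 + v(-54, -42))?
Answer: -91/32 ≈ -2.8438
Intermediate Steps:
v(j, h) = -18 + j
((-14 - 3*26) + y)/(168 + v(-54, -42)) = ((-14 - 3*26) - 181)/(168 + (-18 - 54)) = ((-14 - 78) - 181)/(168 - 72) = (-92 - 181)/96 = -273*1/96 = -91/32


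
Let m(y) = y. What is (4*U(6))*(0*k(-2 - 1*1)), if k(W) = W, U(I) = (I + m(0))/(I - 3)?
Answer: 0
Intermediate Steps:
U(I) = I/(-3 + I) (U(I) = (I + 0)/(I - 3) = I/(-3 + I))
(4*U(6))*(0*k(-2 - 1*1)) = (4*(6/(-3 + 6)))*(0*(-2 - 1*1)) = (4*(6/3))*(0*(-2 - 1)) = (4*(6*(1/3)))*(0*(-3)) = (4*2)*0 = 8*0 = 0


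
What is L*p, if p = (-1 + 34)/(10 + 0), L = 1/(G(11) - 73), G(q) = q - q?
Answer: -33/730 ≈ -0.045205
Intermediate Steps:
G(q) = 0
L = -1/73 (L = 1/(0 - 73) = 1/(-73) = -1/73 ≈ -0.013699)
p = 33/10 ≈ 3.3000
L*p = -1/73*33/10 = -33/730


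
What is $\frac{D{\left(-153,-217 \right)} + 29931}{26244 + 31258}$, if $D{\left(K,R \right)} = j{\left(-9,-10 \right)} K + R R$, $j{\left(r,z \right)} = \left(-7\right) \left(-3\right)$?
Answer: $\frac{73807}{57502} \approx 1.2836$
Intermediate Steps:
$j{\left(r,z \right)} = 21$
$D{\left(K,R \right)} = R^{2} + 21 K$ ($D{\left(K,R \right)} = 21 K + R R = 21 K + R^{2} = R^{2} + 21 K$)
$\frac{D{\left(-153,-217 \right)} + 29931}{26244 + 31258} = \frac{\left(\left(-217\right)^{2} + 21 \left(-153\right)\right) + 29931}{26244 + 31258} = \frac{\left(47089 - 3213\right) + 29931}{57502} = \left(43876 + 29931\right) \frac{1}{57502} = 73807 \cdot \frac{1}{57502} = \frac{73807}{57502}$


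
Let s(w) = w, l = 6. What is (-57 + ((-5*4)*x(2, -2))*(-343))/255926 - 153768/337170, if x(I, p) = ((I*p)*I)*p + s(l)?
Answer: 1918874757/14381761570 ≈ 0.13342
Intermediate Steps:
x(I, p) = 6 + I²*p² (x(I, p) = ((I*p)*I)*p + 6 = (p*I²)*p + 6 = I²*p² + 6 = 6 + I²*p²)
(-57 + ((-5*4)*x(2, -2))*(-343))/255926 - 153768/337170 = (-57 + ((-5*4)*(6 + 2²*(-2)²))*(-343))/255926 - 153768/337170 = (-57 - 20*(6 + 4*4)*(-343))*(1/255926) - 153768*1/337170 = (-57 - 20*(6 + 16)*(-343))*(1/255926) - 25628/56195 = (-57 - 20*22*(-343))*(1/255926) - 25628/56195 = (-57 - 440*(-343))*(1/255926) - 25628/56195 = (-57 + 150920)*(1/255926) - 25628/56195 = 150863*(1/255926) - 25628/56195 = 150863/255926 - 25628/56195 = 1918874757/14381761570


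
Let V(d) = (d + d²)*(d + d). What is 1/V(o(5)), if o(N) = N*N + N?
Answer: 1/55800 ≈ 1.7921e-5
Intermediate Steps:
o(N) = N + N² (o(N) = N² + N = N + N²)
V(d) = 2*d*(d + d²) (V(d) = (d + d²)*(2*d) = 2*d*(d + d²))
1/V(o(5)) = 1/(2*(5*(1 + 5))²*(1 + 5*(1 + 5))) = 1/(2*(5*6)²*(1 + 5*6)) = 1/(2*30²*(1 + 30)) = 1/(2*900*31) = 1/55800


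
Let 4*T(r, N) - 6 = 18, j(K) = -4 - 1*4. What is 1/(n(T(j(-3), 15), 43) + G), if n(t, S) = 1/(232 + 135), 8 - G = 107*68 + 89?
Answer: -367/2700018 ≈ -0.00013593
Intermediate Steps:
j(K) = -8 (j(K) = -4 - 4 = -8)
T(r, N) = 6 (T(r, N) = 3/2 + (1/4)*18 = 3/2 + 9/2 = 6)
G = -7357 (G = 8 - (107*68 + 89) = 8 - (7276 + 89) = 8 - 1*7365 = 8 - 7365 = -7357)
n(t, S) = 1/367
1/(n(T(j(-3), 15), 43) + G) = 1/(1/367 - 7357) = 1/(-2700018/367) = -367/2700018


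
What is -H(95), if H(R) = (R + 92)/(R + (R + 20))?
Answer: -187/210 ≈ -0.89048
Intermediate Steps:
H(R) = (92 + R)/(20 + 2*R) (H(R) = (92 + R)/(R + (20 + R)) = (92 + R)/(20 + 2*R))
-H(95) = -(92 + 95)/(2*(10 + 95)) = -187/(2*105) = -1*187/210 = -187/210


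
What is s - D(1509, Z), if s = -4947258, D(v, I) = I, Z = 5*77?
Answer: -4947643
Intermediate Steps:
Z = 385
s - D(1509, Z) = -4947258 - 1*385 = -4947258 - 385 = -4947643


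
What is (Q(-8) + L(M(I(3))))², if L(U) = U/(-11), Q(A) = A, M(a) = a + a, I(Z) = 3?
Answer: 8836/121 ≈ 73.025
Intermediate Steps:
M(a) = 2*a
L(U) = -U/11 (L(U) = U*(-1/11) = -U/11)
(Q(-8) + L(M(I(3))))² = (-8 - 2*3/11)² = (-8 - 1/11*6)² = (-8 - 6/11)² = (-94/11)² = 8836/121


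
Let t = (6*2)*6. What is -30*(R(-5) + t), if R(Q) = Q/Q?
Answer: -2190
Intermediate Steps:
R(Q) = 1
t = 72 (t = 12*6 = 72)
-30*(R(-5) + t) = -30*(1 + 72) = -30*73 = -2190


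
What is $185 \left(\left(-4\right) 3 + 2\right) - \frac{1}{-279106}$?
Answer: $- \frac{516346099}{279106} \approx -1850.0$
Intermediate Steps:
$185 \left(\left(-4\right) 3 + 2\right) - \frac{1}{-279106} = 185 \left(-12 + 2\right) - - \frac{1}{279106} = 185 \left(-10\right) + \frac{1}{279106} = -1850 + \frac{1}{279106} = - \frac{516346099}{279106}$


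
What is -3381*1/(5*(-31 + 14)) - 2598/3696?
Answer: 2045891/52360 ≈ 39.074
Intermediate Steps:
-3381*1/(5*(-31 + 14)) - 2598/3696 = -3381/(5*(-17)) - 2598*1/3696 = -3381/(-85) - 433/616 = -3381*(-1/85) - 433/616 = 3381/85 - 433/616 = 2045891/52360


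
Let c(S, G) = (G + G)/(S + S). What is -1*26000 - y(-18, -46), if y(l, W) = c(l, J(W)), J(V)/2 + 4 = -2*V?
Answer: -233912/9 ≈ -25990.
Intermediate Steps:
J(V) = -8 - 4*V (J(V) = -8 + 2*(-2*V) = -8 - 4*V)
c(S, G) = G/S (c(S, G) = (2*G)/((2*S)) = (2*G)*(1/(2*S)) = G/S)
y(l, W) = (-8 - 4*W)/l
-1*26000 - y(-18, -46) = -1*26000 - 4*(-2 - 1*(-46))/(-18) = -26000 - 4*(-1)*(-2 + 46)/18 = -26000 - 4*(-1)*44/18 = -26000 - 1*(-88/9) = -26000 + 88/9 = -233912/9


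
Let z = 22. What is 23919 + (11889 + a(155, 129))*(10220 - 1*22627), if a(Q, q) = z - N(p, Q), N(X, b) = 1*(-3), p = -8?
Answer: -147793079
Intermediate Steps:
N(X, b) = -3
a(Q, q) = 25 (a(Q, q) = 22 - 1*(-3) = 22 + 3 = 25)
23919 + (11889 + a(155, 129))*(10220 - 1*22627) = 23919 + (11889 + 25)*(10220 - 1*22627) = 23919 + 11914*(10220 - 22627) = 23919 + 11914*(-12407) = 23919 - 147816998 = -147793079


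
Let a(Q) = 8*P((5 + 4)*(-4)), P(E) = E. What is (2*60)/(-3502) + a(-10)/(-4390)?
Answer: 120444/3843445 ≈ 0.031337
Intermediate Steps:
a(Q) = -288 (a(Q) = 8*((5 + 4)*(-4)) = 8*(9*(-4)) = 8*(-36) = -288)
(2*60)/(-3502) + a(-10)/(-4390) = (2*60)/(-3502) - 288/(-4390) = 120*(-1/3502) - 288*(-1/4390) = -60/1751 + 144/2195 = 120444/3843445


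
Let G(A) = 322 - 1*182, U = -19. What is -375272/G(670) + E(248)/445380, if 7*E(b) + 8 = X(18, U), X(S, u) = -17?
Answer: -8356932193/3117660 ≈ -2680.5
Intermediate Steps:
E(b) = -25/7 (E(b) = -8/7 + (⅐)*(-17) = -8/7 - 17/7 = -25/7)
G(A) = 140 (G(A) = 322 - 182 = 140)
-375272/G(670) + E(248)/445380 = -375272/140 - 25/7/445380 = -375272*1/140 - 25/7*1/445380 = -93818/35 - 5/623532 = -8356932193/3117660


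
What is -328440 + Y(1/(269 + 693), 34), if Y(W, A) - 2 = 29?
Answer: -328409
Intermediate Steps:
Y(W, A) = 31 (Y(W, A) = 2 + 29 = 31)
-328440 + Y(1/(269 + 693), 34) = -328440 + 31 = -328409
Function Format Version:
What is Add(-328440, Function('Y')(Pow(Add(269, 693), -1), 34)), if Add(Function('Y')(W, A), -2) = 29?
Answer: -328409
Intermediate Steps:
Function('Y')(W, A) = 31 (Function('Y')(W, A) = Add(2, 29) = 31)
Add(-328440, Function('Y')(Pow(Add(269, 693), -1), 34)) = Add(-328440, 31) = -328409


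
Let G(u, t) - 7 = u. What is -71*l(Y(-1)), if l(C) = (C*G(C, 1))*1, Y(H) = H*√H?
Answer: 71 + 497*I ≈ 71.0 + 497.0*I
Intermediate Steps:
Y(H) = H^(3/2)
G(u, t) = 7 + u
l(C) = C*(7 + C) (l(C) = (C*(7 + C))*1 = C*(7 + C))
-71*l(Y(-1)) = -71*(-1)^(3/2)*(7 + (-1)^(3/2)) = -71*(-I)*(7 - I) = -(-71)*I*(7 - I) = 71*I*(7 - I)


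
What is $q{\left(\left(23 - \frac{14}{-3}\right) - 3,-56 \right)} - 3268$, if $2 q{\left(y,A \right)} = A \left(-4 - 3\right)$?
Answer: $-3072$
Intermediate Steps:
$q{\left(y,A \right)} = - \frac{7 A}{2}$ ($q{\left(y,A \right)} = \frac{A \left(-4 - 3\right)}{2} = \frac{A \left(-7\right)}{2} = \frac{\left(-7\right) A}{2} = - \frac{7 A}{2}$)
$q{\left(\left(23 - \frac{14}{-3}\right) - 3,-56 \right)} - 3268 = \left(- \frac{7}{2}\right) \left(-56\right) - 3268 = 196 - 3268 = -3072$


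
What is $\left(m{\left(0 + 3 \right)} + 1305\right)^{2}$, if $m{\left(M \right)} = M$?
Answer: $1710864$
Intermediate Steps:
$\left(m{\left(0 + 3 \right)} + 1305\right)^{2} = \left(\left(0 + 3\right) + 1305\right)^{2} = \left(3 + 1305\right)^{2} = 1308^{2} = 1710864$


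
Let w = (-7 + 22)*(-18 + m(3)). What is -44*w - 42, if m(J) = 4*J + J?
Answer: 1938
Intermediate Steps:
m(J) = 5*J
w = -45 (w = (-7 + 22)*(-18 + 5*3) = 15*(-18 + 15) = 15*(-3) = -45)
-44*w - 42 = -44*(-45) - 42 = 1980 - 42 = 1938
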